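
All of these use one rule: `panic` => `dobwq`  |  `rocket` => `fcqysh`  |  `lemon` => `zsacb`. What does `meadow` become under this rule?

asorck

Compare letters: p→d is +14, a→o is +14, n→b is +14 — a constant shift. This is a Caesar cipher with shift 14.
On meadow: m+14=a, e+14=s, a+14=o, d+14=r, o+14=c, w+14=k.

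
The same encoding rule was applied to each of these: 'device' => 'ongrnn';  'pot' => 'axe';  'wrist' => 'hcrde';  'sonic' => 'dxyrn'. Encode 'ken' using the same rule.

vny

The shift depends on letter class: consonant d→o is +11, but vowel e→n is +9. Vowels shift forward by 9 and consonants shift forward by 11.
Applying it to ken: k(cons)+11=v, e(vowel)+9=n, n(cons)+11=y.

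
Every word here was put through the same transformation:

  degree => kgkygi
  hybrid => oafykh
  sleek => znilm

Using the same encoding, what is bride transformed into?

Shifts by position in degree: pos 0: d→k (+7), pos 1: e→g (+2), pos 2: g→k (+4), pos 3: r→y (+7), pos 4: e→g (+2), pos 5: e→i (+4) — repeating every 3. A repeating key of period 3 is used — shifts +7, +2, +4 over and over.
On bride: b+7=i, r+2=t, i+4=m, d+7=k, e+2=g.

itmkg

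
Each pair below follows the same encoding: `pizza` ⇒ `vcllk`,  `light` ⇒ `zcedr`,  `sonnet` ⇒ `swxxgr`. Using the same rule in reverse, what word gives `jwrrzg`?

bottle

Treating letters as 0–25, the rule is x ↦ 25x + 10 (mod 26).
Decoding jwrrzg: j(9)→25·(9−10)≡1=b; w(22)→25·(22−10)≡14=o; r(17)→25·(17−10)≡19=t; r(17)→25·(17−10)≡19=t; z(25)→25·(25−10)≡11=l; g(6)→25·(6−10)≡4=e (all mod 26).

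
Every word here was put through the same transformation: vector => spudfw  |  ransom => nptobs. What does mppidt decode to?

The output letters match the input read backwards, each shifted +1: vector reversed is rotcev. Two steps: reverse the string, then apply a Caesar shift of +1.
Decoding mppidt: shift back: m−1=l, p−1=o, p−1=o, i−1=h, d−1=c, t−1=s → loohcs; then reverse → school.

school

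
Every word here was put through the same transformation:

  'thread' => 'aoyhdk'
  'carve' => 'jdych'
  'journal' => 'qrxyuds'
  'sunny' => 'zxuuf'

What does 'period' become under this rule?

whylrk

The shift depends on letter class: consonant t→a is +7, but vowel e→h is +3. Vowels shift forward by 3 and consonants shift forward by 7.
For period: p(cons)+7=w, e(vowel)+3=h, r(cons)+7=y, i(vowel)+3=l, o(vowel)+3=r, d(cons)+7=k.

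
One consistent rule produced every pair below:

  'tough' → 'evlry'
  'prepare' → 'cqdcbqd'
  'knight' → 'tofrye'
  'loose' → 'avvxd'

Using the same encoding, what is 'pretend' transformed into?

cqdedow

Treating letters as 0–25, the rule is x ↦ 7x + 1 (mod 26).
Applying it to pretend: p(15)→7·15+1≡2=c; r(17)→7·17+1≡16=q; e(4)→7·4+1≡3=d; t(19)→7·19+1≡4=e; e(4)→7·4+1≡3=d; n(13)→7·13+1≡14=o; d(3)→7·3+1≡22=w (all mod 26).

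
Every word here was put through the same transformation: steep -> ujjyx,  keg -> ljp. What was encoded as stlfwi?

The word is reversed, then every letter is shifted forward by 5.
Undoing it on stlfwi: shift back: s−5=n, t−5=o, l−5=g, f−5=a, w−5=r, i−5=d → nogard; then reverse → dragon.

dragon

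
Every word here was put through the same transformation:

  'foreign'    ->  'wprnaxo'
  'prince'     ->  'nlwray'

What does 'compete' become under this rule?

ncnyvxl

The output letters match the input read backwards, each shifted +9: foreign reversed is ngierof. Read the word backwards and shift each letter +9.
For compete: reverse → etepmoc; then shift: e+9=n, t+9=c, e+9=n, p+9=y, m+9=v, o+9=x, c+9=l.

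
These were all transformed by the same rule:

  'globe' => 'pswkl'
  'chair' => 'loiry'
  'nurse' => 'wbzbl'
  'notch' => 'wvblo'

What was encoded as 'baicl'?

Shifts by position in globe: pos 0: g→p (+9), pos 1: l→s (+7), pos 2: o→w (+8), pos 3: b→k (+9), pos 4: e→l (+7) — repeating every 3. The shifts repeat in a cycle of length 3: positions 0,1,… shift by +9, +7, +8, then the pattern repeats.
Undoing it on baicl: b−9=s, a−7=t, i−8=a, c−9=t, l−7=e.

state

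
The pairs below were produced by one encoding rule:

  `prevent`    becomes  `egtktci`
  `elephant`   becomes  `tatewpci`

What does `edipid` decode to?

potato

Compare letters: p→e is +15, r→g is +15, e→t is +15 — a constant shift. This is a Caesar cipher with shift 15.
Undoing it on edipid: e−15=p, d−15=o, i−15=t, p−15=a, i−15=t, d−15=o.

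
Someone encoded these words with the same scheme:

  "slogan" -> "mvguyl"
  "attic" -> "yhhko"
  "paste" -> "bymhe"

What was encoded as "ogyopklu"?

coaching

s(18)→m(12) and l(11)→v(21) fit y≡21x+24 (mod 26); the inverse of 21 mod 26 is 5. This is an affine cipher: with a=0,…,z=25, each position x becomes (21x+24) mod 26.
Undoing it on ogyopklu: o(14)→5·(14−24)≡2=c; g(6)→5·(6−24)≡14=o; y(24)→5·(24−24)≡0=a; o(14)→5·(14−24)≡2=c; p(15)→5·(15−24)≡7=h; k(10)→5·(10−24)≡8=i; l(11)→5·(11−24)≡13=n; u(20)→5·(20−24)≡6=g (all mod 26).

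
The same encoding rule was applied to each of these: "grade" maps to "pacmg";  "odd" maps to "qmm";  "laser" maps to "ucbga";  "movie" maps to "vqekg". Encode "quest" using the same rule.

zwgbc

The shift depends on letter class: consonant g→p is +9, but vowel a→c is +2. Vowels shift forward by 2 and consonants shift forward by 9.
For quest: q(cons)+9=z, u(vowel)+2=w, e(vowel)+2=g, s(cons)+9=b, t(cons)+9=c.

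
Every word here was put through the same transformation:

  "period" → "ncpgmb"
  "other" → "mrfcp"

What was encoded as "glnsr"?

input

Compare letters: p→n is +24, e→c is +24, r→p is +24 — a constant shift. It's a constant shift of +24 (ROT24).
Undoing it on glnsr: g−24=i, l−24=n, n−24=p, s−24=u, r−24=t.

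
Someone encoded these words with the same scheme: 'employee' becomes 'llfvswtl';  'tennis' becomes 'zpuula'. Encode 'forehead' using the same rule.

Two steps: reverse the string, then apply a Caesar shift of +7.
On forehead: reverse → daeherof; then shift: d+7=k, a+7=h, e+7=l, h+7=o, e+7=l, r+7=y, o+7=v, f+7=m.

khlolyvm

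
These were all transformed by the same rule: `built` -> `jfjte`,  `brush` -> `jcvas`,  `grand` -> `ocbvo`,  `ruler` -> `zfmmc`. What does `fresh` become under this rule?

ncfas

Shifts by position in built: pos 0: b→j (+8), pos 1: u→f (+11), pos 2: i→j (+1), pos 3: l→t (+8), pos 4: t→e (+11) — repeating every 3. The shifts repeat in a cycle of length 3: positions 0,1,… shift by +8, +11, +1, then the pattern repeats.
On fresh: f+8=n, r+11=c, e+1=f, s+8=a, h+11=s.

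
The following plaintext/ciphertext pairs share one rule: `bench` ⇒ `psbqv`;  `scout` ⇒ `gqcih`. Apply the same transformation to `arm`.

Compare letters: b→p is +14, e→s is +14, n→b is +14 — a constant shift. Each letter is shifted forward by 14 in the alphabet (a Caesar shift of +14).
Applying it to arm: a+14=o, r+14=f, m+14=a.

ofa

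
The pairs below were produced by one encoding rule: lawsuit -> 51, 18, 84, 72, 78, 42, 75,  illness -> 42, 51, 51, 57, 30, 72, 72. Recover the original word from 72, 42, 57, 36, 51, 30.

single

l(#12)→51 and a(#1)→18: differences scale by 3, so n = 3·pos + 15. The formula is n = 3×(alphabet index, a=1) + 15.
Decoding 72, 42, 57, 36, 51, 30: 72→(72−15)÷3=19=s, 42→(42−15)÷3=9=i, 57→(57−15)÷3=14=n, 36→(36−15)÷3=7=g, 51→(51−15)÷3=12=l, 30→(30−15)÷3=5=e.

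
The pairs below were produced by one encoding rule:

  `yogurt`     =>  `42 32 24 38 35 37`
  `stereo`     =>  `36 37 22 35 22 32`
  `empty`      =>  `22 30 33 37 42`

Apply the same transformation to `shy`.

36 25 42

y is letter #25 and maps to 42: an offset of 17. Letters become their 1-based position plus 17 (so a→18, b→19, …).
Applying it to shy: s=19→36, h=8→25, y=25→42.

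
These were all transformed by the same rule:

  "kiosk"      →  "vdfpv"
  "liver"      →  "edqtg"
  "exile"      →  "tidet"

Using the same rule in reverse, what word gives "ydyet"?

title

Each letter's alphabet position (a=0..z=25) is mapped through 9·x+9 mod 26 — an affine cipher.
Reversing it on ydyet: y(24)→3·(24−9)≡19=t; d(3)→3·(3−9)≡8=i; y(24)→3·(24−9)≡19=t; e(4)→3·(4−9)≡11=l; t(19)→3·(19−9)≡4=e (all mod 26).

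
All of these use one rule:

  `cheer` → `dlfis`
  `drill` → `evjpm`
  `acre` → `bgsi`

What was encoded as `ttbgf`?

Shifts by position in cheer: pos 0: c→d (+1), pos 1: h→l (+4), pos 2: e→f (+1), pos 3: e→i (+4) — repeating every 2. A repeating key of period 2 is used — shifts +1, +4 over and over.
Reversing it on ttbgf: t−1=s, t−4=p, b−1=a, g−4=c, f−1=e.

space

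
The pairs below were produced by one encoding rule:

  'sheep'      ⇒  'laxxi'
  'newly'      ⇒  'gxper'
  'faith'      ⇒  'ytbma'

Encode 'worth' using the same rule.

phkma

Compare letters: s→l is +19, h→a is +19, e→x is +19 — a constant shift. This is a Caesar cipher with shift 19.
Applying it to worth: w+19=p, o+19=h, r+19=k, t+19=m, h+19=a.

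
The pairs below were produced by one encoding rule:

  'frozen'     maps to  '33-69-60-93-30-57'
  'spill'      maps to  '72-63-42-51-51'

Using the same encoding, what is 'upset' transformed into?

78-63-72-30-75

f(#6)→33 and r(#18)→69: differences scale by 3, so n = 3·pos + 15. With a=1..z=26, the number is 3·pos + 15.
Applying it to upset: u=21→78, p=16→63, s=19→72, e=5→30, t=20→75.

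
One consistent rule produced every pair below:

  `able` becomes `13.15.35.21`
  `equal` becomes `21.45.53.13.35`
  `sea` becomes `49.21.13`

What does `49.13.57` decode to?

Each letter becomes 2×(its alphabet position, a=1..z=26) + 11.
Reversing it on 49.13.57: 49→(49−11)÷2=19=s, 13→(13−11)÷2=1=a, 57→(57−11)÷2=23=w.

saw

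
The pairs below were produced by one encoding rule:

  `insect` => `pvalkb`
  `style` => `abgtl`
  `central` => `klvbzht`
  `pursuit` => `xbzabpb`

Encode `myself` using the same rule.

The shift depends on letter class: consonant n→v is +8, but vowel i→p is +7. The rule splits by letter class: vowels +7, consonants +8.
Applying it to myself: m(cons)+8=u, y(cons)+8=g, s(cons)+8=a, e(vowel)+7=l, l(cons)+8=t, f(cons)+8=n.

ugaltn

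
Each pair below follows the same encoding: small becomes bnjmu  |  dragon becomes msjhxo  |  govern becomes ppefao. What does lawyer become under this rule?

Shifts by position in small: pos 0: s→b (+9), pos 1: m→n (+1), pos 2: a→j (+9), pos 3: l→m (+1) — repeating every 2. A repeating key of period 2 is used — shifts +9, +1 over and over.
On lawyer: l+9=u, a+1=b, w+9=f, y+1=z, e+9=n, r+1=s.

ubfzns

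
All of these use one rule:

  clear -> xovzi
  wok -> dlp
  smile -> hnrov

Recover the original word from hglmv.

stone

Each pair mirrors across the alphabet (c↔x, l↔o, e↔v): positions sum to 25. Each letter is replaced by its mirror in the alphabet: a↔z, b↔y, c↔x, and so on (the Atbash cipher).
Decoding hglmv: h↔s, g↔t, l↔o, m↔n, v↔e.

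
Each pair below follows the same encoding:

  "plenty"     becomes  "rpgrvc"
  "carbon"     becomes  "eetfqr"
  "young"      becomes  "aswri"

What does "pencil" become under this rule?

ripgkp

It's a Vigenère-style cipher with numeric key [2,4]: position i shifts by key[i mod 2].
Applying it to pencil: p+2=r, e+4=i, n+2=p, c+4=g, i+2=k, l+4=p.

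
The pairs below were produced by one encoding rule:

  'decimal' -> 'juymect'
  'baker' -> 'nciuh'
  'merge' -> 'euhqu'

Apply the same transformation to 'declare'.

d(3)→j(9) and e(4)→u(20) fit y≡11x+2 (mod 26); the inverse of 11 mod 26 is 19. Each letter's alphabet position (a=0..z=25) is mapped through 11·x+2 mod 26 — an affine cipher.
On declare: d(3)→11·3+2≡9=j; e(4)→11·4+2≡20=u; c(2)→11·2+2≡24=y; l(11)→11·11+2≡19=t; a(0)→11·0+2≡2=c; r(17)→11·17+2≡7=h; e(4)→11·4+2≡20=u (all mod 26).

juytchu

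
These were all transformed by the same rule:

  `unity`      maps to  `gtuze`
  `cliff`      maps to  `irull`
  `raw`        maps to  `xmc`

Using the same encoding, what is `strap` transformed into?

Two shifts are in play — +12 for a/e/i/o/u, +6 for every other letter.
Applying it to strap: s(cons)+6=y, t(cons)+6=z, r(cons)+6=x, a(vowel)+12=m, p(cons)+6=v.

yzxmv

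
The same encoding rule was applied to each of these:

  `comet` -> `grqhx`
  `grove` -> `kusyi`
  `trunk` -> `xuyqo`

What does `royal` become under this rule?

vrcdp

It's a Vigenère-style cipher with numeric key [4,3]: position i shifts by key[i mod 2].
For royal: r+4=v, o+3=r, y+4=c, a+3=d, l+4=p.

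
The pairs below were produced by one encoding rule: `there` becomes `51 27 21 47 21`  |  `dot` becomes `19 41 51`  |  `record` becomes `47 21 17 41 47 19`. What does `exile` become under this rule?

t(#20)→51 and h(#8)→27: differences scale by 2, so n = 2·pos + 11. Each letter becomes 2×(its alphabet position, a=1..z=26) + 11.
On exile: e=5→21, x=24→59, i=9→29, l=12→35, e=5→21.

21 59 29 35 21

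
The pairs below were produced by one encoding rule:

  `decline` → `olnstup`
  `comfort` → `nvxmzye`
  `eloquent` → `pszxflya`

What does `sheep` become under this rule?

Shifts by position in decline: pos 0: d→o (+11), pos 1: e→l (+7), pos 2: c→n (+11), pos 3: l→s (+7) — repeating every 2. It's a Vigenère-style cipher with numeric key [11,7]: position i shifts by key[i mod 2].
Applying it to sheep: s+11=d, h+7=o, e+11=p, e+7=l, p+11=a.

dopla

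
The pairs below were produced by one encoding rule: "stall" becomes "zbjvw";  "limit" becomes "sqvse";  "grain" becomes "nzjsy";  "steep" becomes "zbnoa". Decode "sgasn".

lyric

Each letter shifts forward by (position + 7), i.e. 7, 8, 9, … — the shift grows by one for each successive letter.
Decoding sgasn: s−7=l, g−8=y, a−9=r, s−10=i, n−11=c.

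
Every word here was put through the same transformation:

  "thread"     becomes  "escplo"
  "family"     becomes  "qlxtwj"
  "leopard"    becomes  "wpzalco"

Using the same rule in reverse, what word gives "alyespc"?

panther

Compare letters: t→e is +11, h→s is +11, r→c is +11 — a constant shift. This is a Caesar cipher with shift 11.
Undoing it on alyespc: a−11=p, l−11=a, y−11=n, e−11=t, s−11=h, p−11=e, c−11=r.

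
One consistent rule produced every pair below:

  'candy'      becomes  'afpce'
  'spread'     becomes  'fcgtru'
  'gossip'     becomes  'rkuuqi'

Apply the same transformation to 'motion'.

Read the word backwards and shift each letter +2.
Applying it to motion: reverse → noitom; then shift: n+2=p, o+2=q, i+2=k, t+2=v, o+2=q, m+2=o.

pqkvqo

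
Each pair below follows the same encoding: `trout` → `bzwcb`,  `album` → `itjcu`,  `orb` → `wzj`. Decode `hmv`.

Compare letters: t→b is +8, r→z is +8, o→w is +8 — a constant shift. Every letter moves 8 places later in the alphabet, wrapping around z→a.
Decoding hmv: h−8=z, m−8=e, v−8=n.

zen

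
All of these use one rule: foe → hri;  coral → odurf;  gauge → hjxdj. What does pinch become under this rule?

Read the word backwards and shift each letter +3.
On pinch: reverse → hcnip; then shift: h+3=k, c+3=f, n+3=q, i+3=l, p+3=s.

kfqls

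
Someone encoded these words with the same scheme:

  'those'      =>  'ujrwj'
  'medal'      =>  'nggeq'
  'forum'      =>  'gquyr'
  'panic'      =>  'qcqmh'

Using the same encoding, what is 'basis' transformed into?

In those: t→u is +1, h→j is +2, o→r is +3, s→w is +4 — the shift increases by 1 each position. Letter i (0-indexed) is shifted by i+1, so successive shifts are 1, 2, 3, ….
On basis: b+1=c, a+2=c, s+3=v, i+4=m, s+5=x.

ccvmx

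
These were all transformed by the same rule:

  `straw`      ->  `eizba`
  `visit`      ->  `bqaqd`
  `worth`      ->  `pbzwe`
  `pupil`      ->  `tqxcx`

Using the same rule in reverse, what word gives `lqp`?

The word is reversed, then every letter is shifted forward by 8.
Undoing it on lqp: shift back: l−8=d, q−8=i, p−8=h → dih; then reverse → hid.

hid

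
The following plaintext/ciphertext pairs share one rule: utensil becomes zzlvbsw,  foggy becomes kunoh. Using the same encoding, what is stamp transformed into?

In utensil: u→z is +5, t→z is +6, e→l is +7, n→v is +8 — the shift increases by 1 each position. The shift increases by 1 at each position, starting from +5: 5, 6, 7, ….
Applying it to stamp: s+5=x, t+6=z, a+7=h, m+8=u, p+9=y.

xzhuy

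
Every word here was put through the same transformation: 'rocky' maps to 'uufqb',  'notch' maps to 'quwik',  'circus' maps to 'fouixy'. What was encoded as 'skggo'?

pedal

Shifts by position in rocky: pos 0: r→u (+3), pos 1: o→u (+6), pos 2: c→f (+3), pos 3: k→q (+6) — repeating every 2. The shifts repeat in a cycle of length 2: positions 0,1,… shift by +3, +6, then the pattern repeats.
Reversing it on skggo: s−3=p, k−6=e, g−3=d, g−6=a, o−3=l.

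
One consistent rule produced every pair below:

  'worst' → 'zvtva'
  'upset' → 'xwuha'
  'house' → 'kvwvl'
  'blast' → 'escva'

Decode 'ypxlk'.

vivid

Shifts by position in worst: pos 0: w→z (+3), pos 1: o→v (+7), pos 2: r→t (+2), pos 3: s→v (+3), pos 4: t→a (+7) — repeating every 3. The shifts repeat in a cycle of length 3: positions 0,1,… shift by +3, +7, +2, then the pattern repeats.
Reversing it on ypxlk: y−3=v, p−7=i, x−2=v, l−3=i, k−7=d.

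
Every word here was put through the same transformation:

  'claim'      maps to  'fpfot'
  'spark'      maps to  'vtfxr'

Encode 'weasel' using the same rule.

In claim: c→f is +3, l→p is +4, a→f is +5, i→o is +6 — the shift increases by 1 each position. The shift increases by 1 at each position, starting from +3: 3, 4, 5, ….
On weasel: w+3=z, e+4=i, a+5=f, s+6=y, e+7=l, l+8=t.

zifylt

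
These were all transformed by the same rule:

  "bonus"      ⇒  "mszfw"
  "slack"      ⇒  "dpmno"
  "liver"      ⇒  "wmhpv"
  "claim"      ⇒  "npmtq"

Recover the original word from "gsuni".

voice

A repeating key of period 3 is used — shifts +11, +4, +12 over and over.
Decoding gsuni: g−11=v, s−4=o, u−12=i, n−11=c, i−4=e.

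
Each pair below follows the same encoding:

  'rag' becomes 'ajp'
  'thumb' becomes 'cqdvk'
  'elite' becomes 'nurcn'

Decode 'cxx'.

Each letter is shifted forward by 9 in the alphabet (a Caesar shift of +9).
Reversing it on cxx: c−9=t, x−9=o, x−9=o.

too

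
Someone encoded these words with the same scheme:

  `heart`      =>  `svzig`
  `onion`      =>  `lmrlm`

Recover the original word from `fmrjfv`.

Each pair mirrors across the alphabet (h↔s, e↔v, a↔z): positions sum to 25. Each letter is replaced by its mirror in the alphabet: a↔z, b↔y, c↔x, and so on (the Atbash cipher).
Decoding fmrjfv: f↔u, m↔n, r↔i, j↔q, f↔u, v↔e.

unique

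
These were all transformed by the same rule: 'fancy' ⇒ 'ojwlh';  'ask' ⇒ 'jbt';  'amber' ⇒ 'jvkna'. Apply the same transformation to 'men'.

vnw

Compare letters: f→o is +9, a→j is +9, n→w is +9 — a constant shift. Every letter moves 9 places later in the alphabet, wrapping around z→a.
On men: m+9=v, e+9=n, n+9=w.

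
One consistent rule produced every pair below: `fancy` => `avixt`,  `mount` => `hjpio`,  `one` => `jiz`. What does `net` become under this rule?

Compare letters: f→a is +21, a→v is +21, n→i is +21 — a constant shift. It's a constant shift of +21 (ROT21).
For net: n+21=i, e+21=z, t+21=o.

izo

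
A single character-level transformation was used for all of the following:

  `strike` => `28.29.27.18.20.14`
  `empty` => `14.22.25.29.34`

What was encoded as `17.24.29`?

hot

s is letter #19 and maps to 28: an offset of 9. The number is (letter's place in the alphabet, a=1) + 9.
Reversing it on 17.24.29: 17→(17−9)÷1=8=h, 24→(24−9)÷1=15=o, 29→(29−9)÷1=20=t.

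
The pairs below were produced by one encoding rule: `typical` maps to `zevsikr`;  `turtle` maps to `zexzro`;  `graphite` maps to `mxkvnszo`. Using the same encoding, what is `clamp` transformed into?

The shift depends on letter class: consonant t→z is +6, but vowel i→s is +10. Vowels shift forward by 10 and consonants shift forward by 6.
Applying it to clamp: c(cons)+6=i, l(cons)+6=r, a(vowel)+10=k, m(cons)+6=s, p(cons)+6=v.

irksv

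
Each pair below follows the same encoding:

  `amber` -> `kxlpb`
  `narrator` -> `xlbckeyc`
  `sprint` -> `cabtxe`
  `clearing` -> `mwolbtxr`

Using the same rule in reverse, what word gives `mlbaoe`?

carpet

Shifts by position in amber: pos 0: a→k (+10), pos 1: m→x (+11), pos 2: b→l (+10), pos 3: e→p (+11) — repeating every 2. A repeating key of period 2 is used — shifts +10, +11 over and over.
Reversing it on mlbaoe: m−10=c, l−11=a, b−10=r, a−11=p, o−10=e, e−11=t.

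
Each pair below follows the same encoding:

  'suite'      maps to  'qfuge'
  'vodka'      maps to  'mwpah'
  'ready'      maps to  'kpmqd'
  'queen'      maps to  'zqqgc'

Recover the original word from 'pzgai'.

wound

The output letters match the input read backwards, each shifted +12: suite reversed is etius. Read the word backwards and shift each letter +12.
Reversing it on pzgai: shift back: p−12=d, z−12=n, g−12=u, a−12=o, i−12=w → dnuow; then reverse → wound.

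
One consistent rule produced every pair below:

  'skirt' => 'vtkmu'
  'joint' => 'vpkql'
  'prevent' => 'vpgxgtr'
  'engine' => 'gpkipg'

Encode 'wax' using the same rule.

Two steps: reverse the string, then apply a Caesar shift of +2.
For wax: reverse → xaw; then shift: x+2=z, a+2=c, w+2=y.

zcy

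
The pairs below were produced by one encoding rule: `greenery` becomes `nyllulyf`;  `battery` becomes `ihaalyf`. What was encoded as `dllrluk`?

Compare letters: g→n is +7, r→y is +7, e→l is +7 — a constant shift. Every letter moves 7 places later in the alphabet, wrapping around z→a.
Decoding dllrluk: d−7=w, l−7=e, l−7=e, r−7=k, l−7=e, u−7=n, k−7=d.

weekend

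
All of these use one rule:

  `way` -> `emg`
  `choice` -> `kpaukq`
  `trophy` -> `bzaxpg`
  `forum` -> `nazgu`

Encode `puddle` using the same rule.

Two shifts are in play — +12 for a/e/i/o/u, +8 for every other letter.
Applying it to puddle: p(cons)+8=x, u(vowel)+12=g, d(cons)+8=l, d(cons)+8=l, l(cons)+8=t, e(vowel)+12=q.

xglltq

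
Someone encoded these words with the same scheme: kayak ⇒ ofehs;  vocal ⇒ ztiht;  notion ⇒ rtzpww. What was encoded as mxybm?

In kayak: k→o is +4, a→f is +5, y→e is +6, a→h is +7 — the shift increases by 1 each position. Letter i (0-indexed) is shifted by i+4, so successive shifts are 4, 5, 6, ….
Reversing it on mxybm: m−4=i, x−5=s, y−6=s, b−7=u, m−8=e.

issue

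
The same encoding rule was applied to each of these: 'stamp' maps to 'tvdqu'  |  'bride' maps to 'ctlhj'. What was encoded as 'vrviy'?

upset

In stamp: s→t is +1, t→v is +2, a→d is +3, m→q is +4 — the shift increases by 1 each position. The shift increases by 1 at each position, starting from +1: 1, 2, 3, ….
Undoing it on vrviy: v−1=u, r−2=p, v−3=s, i−4=e, y−5=t.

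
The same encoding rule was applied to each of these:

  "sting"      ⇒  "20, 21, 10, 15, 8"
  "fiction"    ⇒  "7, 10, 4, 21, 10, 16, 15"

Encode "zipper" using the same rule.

s is letter #19 and maps to 20: an offset of 1. Each letter is replaced by its alphabet position (a=1..z=26) + 1.
On zipper: z=26→27, i=9→10, p=16→17, p=16→17, e=5→6, r=18→19.

27, 10, 17, 17, 6, 19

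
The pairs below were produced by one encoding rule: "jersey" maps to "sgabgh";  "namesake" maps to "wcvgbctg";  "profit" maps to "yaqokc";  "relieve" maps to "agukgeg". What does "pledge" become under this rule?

The shift depends on letter class: consonant j→s is +9, but vowel e→g is +2. The rule splits by letter class: vowels +2, consonants +9.
For pledge: p(cons)+9=y, l(cons)+9=u, e(vowel)+2=g, d(cons)+9=m, g(cons)+9=p, e(vowel)+2=g.

yugmpg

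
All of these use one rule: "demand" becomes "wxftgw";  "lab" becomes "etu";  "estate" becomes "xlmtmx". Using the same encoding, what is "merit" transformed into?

fxkbm

Compare letters: d→w is +19, e→x is +19, m→f is +19 — a constant shift. Each letter is shifted forward by 19 in the alphabet (a Caesar shift of +19).
On merit: m+19=f, e+19=x, r+19=k, i+19=b, t+19=m.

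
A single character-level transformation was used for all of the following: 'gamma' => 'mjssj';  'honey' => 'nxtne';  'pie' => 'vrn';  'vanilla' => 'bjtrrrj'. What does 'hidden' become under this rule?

The shift depends on letter class: consonant g→m is +6, but vowel a→j is +9. Vowels shift forward by 9 and consonants shift forward by 6.
Applying it to hidden: h(cons)+6=n, i(vowel)+9=r, d(cons)+6=j, d(cons)+6=j, e(vowel)+9=n, n(cons)+6=t.

nrjjnt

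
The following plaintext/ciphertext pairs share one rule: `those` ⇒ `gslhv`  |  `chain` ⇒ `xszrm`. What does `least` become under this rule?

Each letter is replaced by its mirror in the alphabet: a↔z, b↔y, c↔x, and so on (the Atbash cipher).
On least: l↔o, e↔v, a↔z, s↔h, t↔g.

ovzhg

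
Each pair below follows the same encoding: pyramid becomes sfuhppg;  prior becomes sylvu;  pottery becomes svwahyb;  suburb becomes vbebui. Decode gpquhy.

dinner

The shifts repeat in a cycle of length 2: positions 0,1,… shift by +3, +7, then the pattern repeats.
Decoding gpquhy: g−3=d, p−7=i, q−3=n, u−7=n, h−3=e, y−7=r.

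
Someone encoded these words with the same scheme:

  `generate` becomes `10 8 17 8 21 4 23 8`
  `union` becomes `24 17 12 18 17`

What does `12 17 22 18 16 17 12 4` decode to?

Each letter is replaced by its alphabet position (a=1..z=26) + 3.
Decoding 12 17 22 18 16 17 12 4: 12→(12−3)÷1=9=i, 17→(17−3)÷1=14=n, 22→(22−3)÷1=19=s, 18→(18−3)÷1=15=o, 16→(16−3)÷1=13=m, 17→(17−3)÷1=14=n, 12→(12−3)÷1=9=i, 4→(4−3)÷1=1=a.

insomnia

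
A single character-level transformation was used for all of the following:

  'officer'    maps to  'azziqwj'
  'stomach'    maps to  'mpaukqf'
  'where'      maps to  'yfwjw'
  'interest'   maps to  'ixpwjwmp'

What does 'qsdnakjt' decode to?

cupboard

o(14)→a(0) and f(5)→z(25) fit y≡3x+10 (mod 26); the inverse of 3 mod 26 is 9. This is an affine cipher: with a=0,…,z=25, each position x becomes (3x+10) mod 26.
Reversing it on qsdnakjt: q(16)→9·(16−10)≡2=c; s(18)→9·(18−10)≡20=u; d(3)→9·(3−10)≡15=p; n(13)→9·(13−10)≡1=b; a(0)→9·(0−10)≡14=o; k(10)→9·(10−10)≡0=a; j(9)→9·(9−10)≡17=r; t(19)→9·(19−10)≡3=d (all mod 26).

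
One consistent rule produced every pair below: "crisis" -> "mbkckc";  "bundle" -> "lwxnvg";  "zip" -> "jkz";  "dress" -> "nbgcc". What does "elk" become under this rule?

gvu

The shift depends on letter class: consonant c→m is +10, but vowel i→k is +2. Two shifts are in play — +2 for a/e/i/o/u, +10 for every other letter.
For elk: e(vowel)+2=g, l(cons)+10=v, k(cons)+10=u.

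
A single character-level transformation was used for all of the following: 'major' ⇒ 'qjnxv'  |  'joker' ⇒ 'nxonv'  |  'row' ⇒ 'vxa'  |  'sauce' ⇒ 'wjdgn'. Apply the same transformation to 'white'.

The shift depends on letter class: consonant m→q is +4, but vowel a→j is +9. The rule splits by letter class: vowels +9, consonants +4.
For white: w(cons)+4=a, h(cons)+4=l, i(vowel)+9=r, t(cons)+4=x, e(vowel)+9=n.

alrxn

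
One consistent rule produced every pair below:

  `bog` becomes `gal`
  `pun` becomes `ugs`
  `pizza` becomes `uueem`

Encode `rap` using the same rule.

wmu

Vowels shift forward by 12 and consonants shift forward by 5.
For rap: r(cons)+5=w, a(vowel)+12=m, p(cons)+5=u.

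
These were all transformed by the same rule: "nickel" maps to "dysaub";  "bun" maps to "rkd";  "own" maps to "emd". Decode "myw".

wig

Compare letters: n→d is +16, i→y is +16, c→s is +16 — a constant shift. Each letter is shifted forward by 16 in the alphabet (a Caesar shift of +16).
Decoding myw: m−16=w, y−16=i, w−16=g.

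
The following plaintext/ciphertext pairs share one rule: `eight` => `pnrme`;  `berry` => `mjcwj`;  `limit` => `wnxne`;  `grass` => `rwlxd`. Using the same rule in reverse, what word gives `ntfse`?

count

Shifts by position in eight: pos 0: e→p (+11), pos 1: i→n (+5), pos 2: g→r (+11), pos 3: h→m (+5) — repeating every 2. A repeating key of period 2 is used — shifts +11, +5 over and over.
Decoding ntfse: n−11=c, t−5=o, f−11=u, s−5=n, e−11=t.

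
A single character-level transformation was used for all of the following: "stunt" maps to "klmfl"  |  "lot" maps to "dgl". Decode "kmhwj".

super

Compare letters: s→k is +18, t→l is +18, u→m is +18 — a constant shift. Each letter is shifted forward by 18 in the alphabet (a Caesar shift of +18).
Undoing it on kmhwj: k−18=s, m−18=u, h−18=p, w−18=e, j−18=r.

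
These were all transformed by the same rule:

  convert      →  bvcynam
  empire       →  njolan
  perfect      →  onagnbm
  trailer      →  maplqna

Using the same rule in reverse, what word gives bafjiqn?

c(2)→b(1) and o(14)→v(21) fit y≡19x+15 (mod 26); the inverse of 19 mod 26 is 11. Each letter's alphabet position (a=0..z=25) is mapped through 19·x+15 mod 26 — an affine cipher.
Undoing it on bafjiqn: b(1)→11·(1−15)≡2=c; a(0)→11·(0−15)≡17=r; f(5)→11·(5−15)≡20=u; j(9)→11·(9−15)≡12=m; i(8)→11·(8−15)≡1=b; q(16)→11·(16−15)≡11=l; n(13)→11·(13−15)≡4=e (all mod 26).

crumble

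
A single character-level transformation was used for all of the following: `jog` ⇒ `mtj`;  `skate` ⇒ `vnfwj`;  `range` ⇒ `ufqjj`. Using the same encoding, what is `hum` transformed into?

The shift depends on letter class: consonant j→m is +3, but vowel o→t is +5. Vowels shift forward by 5 and consonants shift forward by 3.
For hum: h(cons)+3=k, u(vowel)+5=z, m(cons)+3=p.

kzp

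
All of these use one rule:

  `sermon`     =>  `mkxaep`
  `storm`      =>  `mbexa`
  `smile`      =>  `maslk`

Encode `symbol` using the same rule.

myarel

s(18)→m(12) and e(4)→k(10) fit y≡15x+2 (mod 26); the inverse of 15 mod 26 is 7. Treating letters as 0–25, the rule is x ↦ 15x + 2 (mod 26).
Applying it to symbol: s(18)→15·18+2≡12=m; y(24)→15·24+2≡24=y; m(12)→15·12+2≡0=a; b(1)→15·1+2≡17=r; o(14)→15·14+2≡4=e; l(11)→15·11+2≡11=l (all mod 26).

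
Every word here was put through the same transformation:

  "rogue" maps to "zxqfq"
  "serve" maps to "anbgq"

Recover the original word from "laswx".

drill

In rogue: r→z is +8, o→x is +9, g→q is +10, u→f is +11 — the shift increases by 1 each position. Letter i (0-indexed) is shifted by i+8, so successive shifts are 8, 9, 10, ….
Undoing it on laswx: l−8=d, a−9=r, s−10=i, w−11=l, x−12=l.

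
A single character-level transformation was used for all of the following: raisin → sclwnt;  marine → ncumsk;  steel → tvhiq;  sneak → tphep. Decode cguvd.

In raisin: r→s is +1, a→c is +2, i→l is +3, s→w is +4 — the shift increases by 1 each position. Each letter shifts forward by (position + 1), i.e. 1, 2, 3, … — the shift grows by one for each successive letter.
Reversing it on cguvd: c−1=b, g−2=e, u−3=r, v−4=r, d−5=y.

berry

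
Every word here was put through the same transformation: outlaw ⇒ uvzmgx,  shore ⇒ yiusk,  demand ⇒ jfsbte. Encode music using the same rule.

Shifts by position in outlaw: pos 0: o→u (+6), pos 1: u→v (+1), pos 2: t→z (+6), pos 3: l→m (+1) — repeating every 2. A repeating key of period 2 is used — shifts +6, +1 over and over.
On music: m+6=s, u+1=v, s+6=y, i+1=j, c+6=i.

svyji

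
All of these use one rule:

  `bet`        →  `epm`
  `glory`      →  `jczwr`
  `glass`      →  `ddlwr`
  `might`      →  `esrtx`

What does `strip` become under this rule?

atced

The output letters match the input read backwards, each shifted +11: bet reversed is teb. The word is reversed, then every letter is shifted forward by 11.
On strip: reverse → pirts; then shift: p+11=a, i+11=t, r+11=c, t+11=e, s+11=d.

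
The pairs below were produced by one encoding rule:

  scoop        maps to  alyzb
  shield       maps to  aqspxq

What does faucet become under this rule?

In scoop: s→a is +8, c→l is +9, o→y is +10, o→z is +11 — the shift increases by 1 each position. Letter i (0-indexed) is shifted by i+8, so successive shifts are 8, 9, 10, ….
On faucet: f+8=n, a+9=j, u+10=e, c+11=n, e+12=q, t+13=g.

njenqg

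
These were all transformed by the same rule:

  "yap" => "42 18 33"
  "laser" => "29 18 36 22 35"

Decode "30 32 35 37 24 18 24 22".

mortgage

y is letter #25 and maps to 42: an offset of 17. The number is (letter's place in the alphabet, a=1) + 17.
Undoing it on 30 32 35 37 24 18 24 22: 30→(30−17)÷1=13=m, 32→(32−17)÷1=15=o, 35→(35−17)÷1=18=r, 37→(37−17)÷1=20=t, 24→(24−17)÷1=7=g, 18→(18−17)÷1=1=a, 24→(24−17)÷1=7=g, 22→(22−17)÷1=5=e.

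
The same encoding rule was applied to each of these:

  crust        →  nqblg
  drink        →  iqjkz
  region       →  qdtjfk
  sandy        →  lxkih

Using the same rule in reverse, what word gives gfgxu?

total

c(2)→n(13) and r(17)→q(16) fit y≡21x+23 (mod 26); the inverse of 21 mod 26 is 5. This is an affine cipher: with a=0,…,z=25, each position x becomes (21x+23) mod 26.
Reversing it on gfgxu: g(6)→5·(6−23)≡19=t; f(5)→5·(5−23)≡14=o; g(6)→5·(6−23)≡19=t; x(23)→5·(23−23)≡0=a; u(20)→5·(20−23)≡11=l (all mod 26).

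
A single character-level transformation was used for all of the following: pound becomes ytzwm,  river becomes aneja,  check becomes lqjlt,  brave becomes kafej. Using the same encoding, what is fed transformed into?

Two shifts are in play — +5 for a/e/i/o/u, +9 for every other letter.
Applying it to fed: f(cons)+9=o, e(vowel)+5=j, d(cons)+9=m.

ojm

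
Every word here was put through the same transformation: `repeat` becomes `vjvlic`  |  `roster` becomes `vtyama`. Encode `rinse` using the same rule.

vntzm

Letter i (0-indexed) is shifted by i+4, so successive shifts are 4, 5, 6, ….
On rinse: r+4=v, i+5=n, n+6=t, s+7=z, e+8=m.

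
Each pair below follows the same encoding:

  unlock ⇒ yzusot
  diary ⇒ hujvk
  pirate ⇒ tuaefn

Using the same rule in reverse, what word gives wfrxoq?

Shifts by position in unlock: pos 0: u→y (+4), pos 1: n→z (+12), pos 2: l→u (+9), pos 3: o→s (+4), pos 4: c→o (+12), pos 5: k→t (+9) — repeating every 3. It's a Vigenère-style cipher with numeric key [4,12,9]: position i shifts by key[i mod 3].
Reversing it on wfrxoq: w−4=s, f−12=t, r−9=i, x−4=t, o−12=c, q−9=h.

stitch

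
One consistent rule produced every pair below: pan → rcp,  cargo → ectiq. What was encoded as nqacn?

loyal

This is a Caesar cipher with shift 2.
Decoding nqacn: n−2=l, q−2=o, a−2=y, c−2=a, n−2=l.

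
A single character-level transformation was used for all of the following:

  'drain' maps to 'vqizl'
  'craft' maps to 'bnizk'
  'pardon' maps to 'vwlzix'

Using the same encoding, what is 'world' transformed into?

The output letters match the input read backwards, each shifted +8: drain reversed is niard. The word is reversed, then every letter is shifted forward by 8.
On world: reverse → dlrow; then shift: d+8=l, l+8=t, r+8=z, o+8=w, w+8=e.

ltzwe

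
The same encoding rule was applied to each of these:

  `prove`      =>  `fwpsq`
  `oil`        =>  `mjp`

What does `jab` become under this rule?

Two steps: reverse the string, then apply a Caesar shift of +1.
On jab: reverse → baj; then shift: b+1=c, a+1=b, j+1=k.

cbk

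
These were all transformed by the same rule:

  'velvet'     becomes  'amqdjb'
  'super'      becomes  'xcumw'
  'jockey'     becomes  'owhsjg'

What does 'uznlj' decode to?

Shifts by position in velvet: pos 0: v→a (+5), pos 1: e→m (+8), pos 2: l→q (+5), pos 3: v→d (+8) — repeating every 2. The shifts repeat in a cycle of length 2: positions 0,1,… shift by +5, +8, then the pattern repeats.
Decoding uznlj: u−5=p, z−8=r, n−5=i, l−8=d, j−5=e.

pride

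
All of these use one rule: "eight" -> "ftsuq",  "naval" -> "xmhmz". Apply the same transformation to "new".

iqz

The output letters match the input read backwards, each shifted +12: eight reversed is thgie. Two steps: reverse the string, then apply a Caesar shift of +12.
Applying it to new: reverse → wen; then shift: w+12=i, e+12=q, n+12=z.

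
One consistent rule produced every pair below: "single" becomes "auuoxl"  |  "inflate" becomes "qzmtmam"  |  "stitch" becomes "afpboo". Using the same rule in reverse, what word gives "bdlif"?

Shifts by position in single: pos 0: s→a (+8), pos 1: i→u (+12), pos 2: n→u (+7), pos 3: g→o (+8), pos 4: l→x (+12), pos 5: e→l (+7) — repeating every 3. It's a Vigenère-style cipher with numeric key [8,12,7]: position i shifts by key[i mod 3].
Decoding bdlif: b−8=t, d−12=r, l−7=e, i−8=a, f−12=t.

treat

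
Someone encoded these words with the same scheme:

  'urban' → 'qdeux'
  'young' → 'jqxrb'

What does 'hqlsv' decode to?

spine

The word is reversed, then every letter is shifted forward by 3.
Undoing it on hqlsv: shift back: h−3=e, q−3=n, l−3=i, s−3=p, v−3=s → enips; then reverse → spine.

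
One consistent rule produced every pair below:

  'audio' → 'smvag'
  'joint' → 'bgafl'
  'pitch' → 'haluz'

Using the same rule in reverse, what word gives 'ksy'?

This is a Caesar cipher with shift 18.
Decoding ksy: k−18=s, s−18=a, y−18=g.

sag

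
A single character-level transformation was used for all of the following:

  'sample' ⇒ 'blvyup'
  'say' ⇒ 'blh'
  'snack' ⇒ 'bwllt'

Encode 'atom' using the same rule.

lczv

Vowels shift forward by 11 and consonants shift forward by 9.
On atom: a(vowel)+11=l, t(cons)+9=c, o(vowel)+11=z, m(cons)+9=v.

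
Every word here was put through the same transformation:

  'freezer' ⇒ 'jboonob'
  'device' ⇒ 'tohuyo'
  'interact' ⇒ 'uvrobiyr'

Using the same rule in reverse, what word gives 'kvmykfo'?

Each letter's alphabet position (a=0..z=25) is mapped through 21·x+8 mod 26 — an affine cipher.
Decoding kvmykfo: k(10)→5·(10−8)≡10=k; v(21)→5·(21−8)≡13=n; m(12)→5·(12−8)≡20=u; y(24)→5·(24−8)≡2=c; k(10)→5·(10−8)≡10=k; f(5)→5·(5−8)≡11=l; o(14)→5·(14−8)≡4=e (all mod 26).

knuckle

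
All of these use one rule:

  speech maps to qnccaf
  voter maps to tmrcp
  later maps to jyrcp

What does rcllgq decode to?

It's a constant shift of +24 (ROT24).
Undoing it on rcllgq: r−24=t, c−24=e, l−24=n, l−24=n, g−24=i, q−24=s.

tennis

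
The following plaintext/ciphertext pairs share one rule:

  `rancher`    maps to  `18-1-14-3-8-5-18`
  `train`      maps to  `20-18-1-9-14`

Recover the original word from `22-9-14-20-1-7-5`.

vintage

Each letter is replaced by its alphabet position (a=1, b=2, …, z=26).
Undoing it on 22-9-14-20-1-7-5: 22=v, 9=i, 14=n, 20=t, 1=a, 7=g, 5=e.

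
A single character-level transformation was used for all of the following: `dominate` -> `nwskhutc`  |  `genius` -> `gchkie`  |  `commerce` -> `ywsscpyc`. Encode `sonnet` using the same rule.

ewhhct

d(3)→n(13) and o(14)→w(22) fit y≡15x+20 (mod 26); the inverse of 15 mod 26 is 7. Each letter's alphabet position (a=0..z=25) is mapped through 15·x+20 mod 26 — an affine cipher.
Applying it to sonnet: s(18)→15·18+20≡4=e; o(14)→15·14+20≡22=w; n(13)→15·13+20≡7=h; n(13)→15·13+20≡7=h; e(4)→15·4+20≡2=c; t(19)→15·19+20≡19=t (all mod 26).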